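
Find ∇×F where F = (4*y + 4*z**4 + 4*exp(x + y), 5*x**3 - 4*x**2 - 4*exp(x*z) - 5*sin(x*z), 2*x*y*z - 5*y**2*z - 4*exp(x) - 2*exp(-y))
(2*x*z + 4*x*exp(x*z) + 5*x*cos(x*z) - 10*y*z + 2*exp(-y), -2*y*z + 16*z**3 + 4*exp(x), 15*x**2 - 8*x - 4*z*exp(x*z) - 5*z*cos(x*z) - 4*exp(x + y) - 4)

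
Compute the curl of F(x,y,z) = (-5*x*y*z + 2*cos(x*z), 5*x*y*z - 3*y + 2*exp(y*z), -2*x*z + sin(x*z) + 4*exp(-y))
(-5*x*y - 2*y*exp(y*z) - 4*exp(-y), -5*x*y - 2*x*sin(x*z) - z*cos(x*z) + 2*z, 5*z*(x + y))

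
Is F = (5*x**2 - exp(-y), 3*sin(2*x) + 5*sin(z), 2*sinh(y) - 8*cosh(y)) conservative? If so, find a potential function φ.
No, ∇×F = (-5*cos(z) - 8*sinh(y) + 2*cosh(y), 0, 6*cos(2*x) - exp(-y)) ≠ 0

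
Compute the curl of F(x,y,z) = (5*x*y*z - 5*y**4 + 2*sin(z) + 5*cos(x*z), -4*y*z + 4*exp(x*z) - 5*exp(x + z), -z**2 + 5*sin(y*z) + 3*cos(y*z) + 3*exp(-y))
(-4*x*exp(x*z) + 4*y - 3*z*sin(y*z) + 5*z*cos(y*z) + 5*exp(x + z) - 3*exp(-y), 5*x*y - 5*x*sin(x*z) + 2*cos(z), -5*x*z + 20*y**3 + 4*z*exp(x*z) - 5*exp(x + z))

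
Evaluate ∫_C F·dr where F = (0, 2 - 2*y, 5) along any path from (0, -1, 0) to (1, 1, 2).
14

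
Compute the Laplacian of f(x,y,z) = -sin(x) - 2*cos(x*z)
2*x**2*cos(x*z) + 2*z**2*cos(x*z) + sin(x)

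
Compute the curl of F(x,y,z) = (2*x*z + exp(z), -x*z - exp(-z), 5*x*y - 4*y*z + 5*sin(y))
(6*x - 4*z + 5*cos(y) - exp(-z), 2*x - 5*y + exp(z), -z)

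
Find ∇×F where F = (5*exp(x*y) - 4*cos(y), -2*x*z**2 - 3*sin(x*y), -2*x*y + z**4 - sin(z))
(2*x*(2*z - 1), 2*y, -5*x*exp(x*y) - 3*y*cos(x*y) - 2*z**2 - 4*sin(y))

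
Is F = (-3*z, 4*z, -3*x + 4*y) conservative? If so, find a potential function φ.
Yes, F is conservative. φ = z*(-3*x + 4*y)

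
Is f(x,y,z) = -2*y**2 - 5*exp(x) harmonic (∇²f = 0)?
No, ∇²f = -5*exp(x) - 4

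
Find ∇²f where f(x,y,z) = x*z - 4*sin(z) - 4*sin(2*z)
4*(8*cos(z) + 1)*sin(z)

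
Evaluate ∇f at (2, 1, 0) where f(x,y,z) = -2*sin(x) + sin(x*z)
(-2*cos(2), 0, 2)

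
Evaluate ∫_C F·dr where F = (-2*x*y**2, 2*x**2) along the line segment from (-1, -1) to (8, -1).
-63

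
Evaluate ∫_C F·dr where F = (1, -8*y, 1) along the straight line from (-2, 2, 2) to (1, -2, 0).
1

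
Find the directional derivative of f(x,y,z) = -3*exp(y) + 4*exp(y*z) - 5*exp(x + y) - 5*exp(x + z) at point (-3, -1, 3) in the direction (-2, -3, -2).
sqrt(17)*(-28*E + 25 + 9*exp(3) + 20*exp(4))*exp(-4)/17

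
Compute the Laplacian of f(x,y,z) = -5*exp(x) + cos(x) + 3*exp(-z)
-5*exp(x) - cos(x) + 3*exp(-z)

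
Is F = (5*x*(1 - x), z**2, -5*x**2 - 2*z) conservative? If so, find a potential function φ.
No, ∇×F = (-2*z, 10*x, 0) ≠ 0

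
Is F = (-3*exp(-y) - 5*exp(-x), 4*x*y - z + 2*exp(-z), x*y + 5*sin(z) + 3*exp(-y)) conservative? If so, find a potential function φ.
No, ∇×F = (x + 1 + 2*exp(-z) - 3*exp(-y), -y, 4*y - 3*exp(-y)) ≠ 0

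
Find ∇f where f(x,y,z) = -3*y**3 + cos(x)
(-sin(x), -9*y**2, 0)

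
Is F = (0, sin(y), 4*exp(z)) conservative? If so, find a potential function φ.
Yes, F is conservative. φ = 4*exp(z) - cos(y)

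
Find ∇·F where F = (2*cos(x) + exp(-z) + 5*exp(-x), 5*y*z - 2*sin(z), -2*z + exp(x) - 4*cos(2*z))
5*z - 2*sin(x) + 8*sin(2*z) - 2 - 5*exp(-x)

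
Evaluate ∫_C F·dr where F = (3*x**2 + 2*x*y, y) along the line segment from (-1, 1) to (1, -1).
2/3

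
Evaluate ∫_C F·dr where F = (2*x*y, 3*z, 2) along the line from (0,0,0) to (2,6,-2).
-6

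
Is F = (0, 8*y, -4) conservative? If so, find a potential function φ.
Yes, F is conservative. φ = 4*y**2 - 4*z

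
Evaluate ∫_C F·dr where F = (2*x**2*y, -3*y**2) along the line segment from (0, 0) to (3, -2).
-19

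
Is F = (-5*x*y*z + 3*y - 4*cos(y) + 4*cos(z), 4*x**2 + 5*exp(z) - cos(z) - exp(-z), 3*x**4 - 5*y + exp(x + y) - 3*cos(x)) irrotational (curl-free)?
No, ∇×F = (-5*exp(z) + exp(x + y) - sin(z) - 5 - exp(-z), -12*x**3 - 5*x*y - exp(x + y) - 3*sin(x) - 4*sin(z), 5*x*z + 8*x - 4*sin(y) - 3)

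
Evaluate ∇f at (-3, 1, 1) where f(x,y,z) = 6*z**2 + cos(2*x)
(2*sin(6), 0, 12)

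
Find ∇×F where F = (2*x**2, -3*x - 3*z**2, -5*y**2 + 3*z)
(-10*y + 6*z, 0, -3)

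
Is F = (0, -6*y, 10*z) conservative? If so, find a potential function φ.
Yes, F is conservative. φ = -3*y**2 + 5*z**2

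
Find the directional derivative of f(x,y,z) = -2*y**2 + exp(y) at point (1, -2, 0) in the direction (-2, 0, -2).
0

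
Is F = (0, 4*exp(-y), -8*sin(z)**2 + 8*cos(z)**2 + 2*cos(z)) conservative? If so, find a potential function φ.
Yes, F is conservative. φ = 8*sin(z)*cos(z) + 2*sin(z) - 4*exp(-y)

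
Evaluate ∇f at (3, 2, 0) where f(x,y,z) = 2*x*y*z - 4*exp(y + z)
(0, -4*exp(2), 12 - 4*exp(2))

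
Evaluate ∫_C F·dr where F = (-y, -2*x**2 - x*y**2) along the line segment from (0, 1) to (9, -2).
747/4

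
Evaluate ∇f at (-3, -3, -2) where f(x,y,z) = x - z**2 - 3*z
(1, 0, 1)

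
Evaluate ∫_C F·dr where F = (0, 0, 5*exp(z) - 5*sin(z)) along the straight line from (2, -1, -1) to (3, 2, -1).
0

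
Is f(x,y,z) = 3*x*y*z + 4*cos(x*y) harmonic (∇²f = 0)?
No, ∇²f = -4*(x**2 + y**2)*cos(x*y)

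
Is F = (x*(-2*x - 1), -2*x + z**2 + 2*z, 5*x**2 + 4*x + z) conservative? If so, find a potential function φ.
No, ∇×F = (-2*z - 2, -10*x - 4, -2) ≠ 0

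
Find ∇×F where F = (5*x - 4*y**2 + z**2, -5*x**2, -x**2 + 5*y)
(5, 2*x + 2*z, -10*x + 8*y)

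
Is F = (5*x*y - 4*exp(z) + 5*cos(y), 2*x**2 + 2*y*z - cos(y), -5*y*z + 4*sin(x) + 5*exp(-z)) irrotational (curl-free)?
No, ∇×F = (-2*y - 5*z, -4*exp(z) - 4*cos(x), -x + 5*sin(y))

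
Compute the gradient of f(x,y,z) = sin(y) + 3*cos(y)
(0, -3*sin(y) + cos(y), 0)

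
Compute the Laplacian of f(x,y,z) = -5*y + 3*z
0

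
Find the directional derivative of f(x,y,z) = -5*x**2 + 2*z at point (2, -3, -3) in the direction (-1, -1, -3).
14*sqrt(11)/11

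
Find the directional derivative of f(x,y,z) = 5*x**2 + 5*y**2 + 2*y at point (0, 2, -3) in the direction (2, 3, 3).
3*sqrt(22)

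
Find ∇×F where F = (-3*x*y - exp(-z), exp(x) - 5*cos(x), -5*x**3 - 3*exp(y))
(-3*exp(y), 15*x**2 + exp(-z), 3*x + exp(x) + 5*sin(x))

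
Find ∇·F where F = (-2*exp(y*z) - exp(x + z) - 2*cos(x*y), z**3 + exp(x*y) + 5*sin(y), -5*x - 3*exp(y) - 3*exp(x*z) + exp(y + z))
x*exp(x*y) - 3*x*exp(x*z) + 2*y*sin(x*y) - exp(x + z) + exp(y + z) + 5*cos(y)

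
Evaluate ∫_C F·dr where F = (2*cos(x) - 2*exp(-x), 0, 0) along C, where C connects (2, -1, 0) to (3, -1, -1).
-2*sin(2) - 2*exp(-2) + 2*exp(-3) + 2*sin(3)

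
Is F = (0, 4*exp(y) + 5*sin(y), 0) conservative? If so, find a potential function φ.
Yes, F is conservative. φ = 4*exp(y) - 5*cos(y)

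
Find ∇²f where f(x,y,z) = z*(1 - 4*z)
-8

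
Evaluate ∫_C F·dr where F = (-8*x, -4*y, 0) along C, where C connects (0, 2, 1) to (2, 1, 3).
-10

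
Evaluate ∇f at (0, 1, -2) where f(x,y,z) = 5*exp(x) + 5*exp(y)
(5, 5*E, 0)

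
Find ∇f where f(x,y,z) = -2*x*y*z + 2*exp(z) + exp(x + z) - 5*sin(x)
(-2*y*z + exp(x + z) - 5*cos(x), -2*x*z, -2*x*y + 2*exp(z) + exp(x + z))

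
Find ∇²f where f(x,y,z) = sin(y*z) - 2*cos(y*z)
(y**2 + z**2)*(-sin(y*z) + 2*cos(y*z))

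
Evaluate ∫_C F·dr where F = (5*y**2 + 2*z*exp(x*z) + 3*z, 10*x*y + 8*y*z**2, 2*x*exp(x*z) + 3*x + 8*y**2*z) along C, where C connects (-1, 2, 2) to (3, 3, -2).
-2*exp(-2) + 2*exp(-6) + 223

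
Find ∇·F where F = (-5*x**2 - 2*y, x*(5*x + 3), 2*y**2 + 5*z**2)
-10*x + 10*z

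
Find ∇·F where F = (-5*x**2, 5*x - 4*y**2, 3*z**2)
-10*x - 8*y + 6*z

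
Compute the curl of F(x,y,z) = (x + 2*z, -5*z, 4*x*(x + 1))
(5, -8*x - 2, 0)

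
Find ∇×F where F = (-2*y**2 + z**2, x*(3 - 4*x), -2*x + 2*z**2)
(0, 2*z + 2, -8*x + 4*y + 3)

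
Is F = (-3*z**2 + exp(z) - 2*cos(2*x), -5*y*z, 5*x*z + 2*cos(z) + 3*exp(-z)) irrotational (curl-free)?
No, ∇×F = (5*y, -11*z + exp(z), 0)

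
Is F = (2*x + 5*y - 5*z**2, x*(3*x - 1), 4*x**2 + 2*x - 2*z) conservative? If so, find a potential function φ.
No, ∇×F = (0, -8*x - 10*z - 2, 6*x - 6) ≠ 0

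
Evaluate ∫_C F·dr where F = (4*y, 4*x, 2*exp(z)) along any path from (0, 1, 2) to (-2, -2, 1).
-2*exp(2) + 2*E + 16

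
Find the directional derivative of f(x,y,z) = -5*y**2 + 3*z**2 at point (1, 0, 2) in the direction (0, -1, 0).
0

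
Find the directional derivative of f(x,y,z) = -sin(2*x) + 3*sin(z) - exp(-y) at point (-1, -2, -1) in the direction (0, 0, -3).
-3*cos(1)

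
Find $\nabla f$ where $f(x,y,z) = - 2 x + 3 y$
(-2, 3, 0)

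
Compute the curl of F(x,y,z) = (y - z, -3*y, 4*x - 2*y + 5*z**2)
(-2, -5, -1)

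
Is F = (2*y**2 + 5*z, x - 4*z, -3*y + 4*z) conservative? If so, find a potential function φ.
No, ∇×F = (1, 5, 1 - 4*y) ≠ 0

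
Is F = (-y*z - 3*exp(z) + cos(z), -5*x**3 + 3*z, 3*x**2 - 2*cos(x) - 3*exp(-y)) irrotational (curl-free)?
No, ∇×F = (-3 + 3*exp(-y), -6*x - y - 3*exp(z) - 2*sin(x) - sin(z), -15*x**2 + z)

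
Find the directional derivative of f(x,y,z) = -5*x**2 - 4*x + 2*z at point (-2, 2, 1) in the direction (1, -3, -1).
14*sqrt(11)/11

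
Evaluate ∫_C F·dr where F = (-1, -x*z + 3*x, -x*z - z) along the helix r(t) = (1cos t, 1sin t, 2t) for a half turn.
-5*pi**2/2 + 3*pi/2 + 10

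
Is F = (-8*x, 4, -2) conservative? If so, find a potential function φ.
Yes, F is conservative. φ = -4*x**2 + 4*y - 2*z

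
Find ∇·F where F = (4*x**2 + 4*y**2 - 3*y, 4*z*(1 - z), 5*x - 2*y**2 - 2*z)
8*x - 2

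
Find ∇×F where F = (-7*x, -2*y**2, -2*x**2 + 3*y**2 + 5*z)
(6*y, 4*x, 0)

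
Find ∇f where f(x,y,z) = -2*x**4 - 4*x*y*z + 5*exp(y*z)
(-8*x**3 - 4*y*z, z*(-4*x + 5*exp(y*z)), y*(-4*x + 5*exp(y*z)))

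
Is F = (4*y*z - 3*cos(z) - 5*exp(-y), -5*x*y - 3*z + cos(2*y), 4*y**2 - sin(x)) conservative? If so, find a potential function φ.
No, ∇×F = (8*y + 3, 4*y + 3*sin(z) + cos(x), -5*y - 4*z - 5*exp(-y)) ≠ 0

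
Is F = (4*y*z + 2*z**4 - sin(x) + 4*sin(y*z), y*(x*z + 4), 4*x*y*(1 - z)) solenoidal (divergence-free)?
No, ∇·F = -4*x*y + x*z - cos(x) + 4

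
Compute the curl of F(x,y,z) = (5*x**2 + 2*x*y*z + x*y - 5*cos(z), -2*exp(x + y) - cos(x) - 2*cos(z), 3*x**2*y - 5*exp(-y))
(3*x**2 - 2*sin(z) + 5*exp(-y), -4*x*y + 5*sin(z), -2*x*z - x - 2*exp(x + y) + sin(x))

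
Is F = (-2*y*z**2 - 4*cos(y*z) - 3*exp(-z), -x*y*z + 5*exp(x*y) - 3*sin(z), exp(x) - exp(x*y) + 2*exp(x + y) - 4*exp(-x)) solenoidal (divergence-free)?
No, ∇·F = x*(-z + 5*exp(x*y))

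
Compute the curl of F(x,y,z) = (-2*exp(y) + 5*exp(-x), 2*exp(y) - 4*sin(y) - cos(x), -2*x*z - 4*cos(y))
(4*sin(y), 2*z, 2*exp(y) + sin(x))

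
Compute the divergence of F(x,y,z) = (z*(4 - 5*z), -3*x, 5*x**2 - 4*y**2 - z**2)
-2*z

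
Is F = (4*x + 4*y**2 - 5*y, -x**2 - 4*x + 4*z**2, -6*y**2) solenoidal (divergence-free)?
No, ∇·F = 4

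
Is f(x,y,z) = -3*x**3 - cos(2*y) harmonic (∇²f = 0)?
No, ∇²f = -18*x + 4*cos(2*y)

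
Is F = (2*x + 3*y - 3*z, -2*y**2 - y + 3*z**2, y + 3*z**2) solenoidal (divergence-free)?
No, ∇·F = -4*y + 6*z + 1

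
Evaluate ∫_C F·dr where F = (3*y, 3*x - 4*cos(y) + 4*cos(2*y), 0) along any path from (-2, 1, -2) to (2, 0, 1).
-2*sin(2) + 4*sin(1) + 6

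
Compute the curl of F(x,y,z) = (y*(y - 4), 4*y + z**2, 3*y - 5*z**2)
(3 - 2*z, 0, 4 - 2*y)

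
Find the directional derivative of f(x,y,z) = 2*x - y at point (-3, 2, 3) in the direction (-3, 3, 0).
-3*sqrt(2)/2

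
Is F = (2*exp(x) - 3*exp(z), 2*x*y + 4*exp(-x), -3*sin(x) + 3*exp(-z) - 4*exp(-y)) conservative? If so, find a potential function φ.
No, ∇×F = (4*exp(-y), -3*exp(z) + 3*cos(x), 2*y - 4*exp(-x)) ≠ 0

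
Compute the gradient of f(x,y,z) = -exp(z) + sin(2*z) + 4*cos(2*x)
(-8*sin(2*x), 0, -exp(z) + 2*cos(2*z))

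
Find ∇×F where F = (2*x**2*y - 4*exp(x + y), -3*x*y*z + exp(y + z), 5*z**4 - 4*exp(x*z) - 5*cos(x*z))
(3*x*y - exp(y + z), z*(4*exp(x*z) - 5*sin(x*z)), -2*x**2 - 3*y*z + 4*exp(x + y))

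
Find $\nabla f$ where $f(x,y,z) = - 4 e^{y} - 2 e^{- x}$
(2*exp(-x), -4*exp(y), 0)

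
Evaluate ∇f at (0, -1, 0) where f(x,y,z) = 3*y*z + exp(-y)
(0, -E, -3)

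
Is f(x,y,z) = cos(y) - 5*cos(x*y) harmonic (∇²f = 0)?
No, ∇²f = 5*x**2*cos(x*y) + 5*y**2*cos(x*y) - cos(y)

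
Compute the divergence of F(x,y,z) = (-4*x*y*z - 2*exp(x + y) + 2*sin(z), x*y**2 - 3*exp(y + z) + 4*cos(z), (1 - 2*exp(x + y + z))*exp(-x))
2*x*y - 4*y*z - 2*exp(x + y) - 5*exp(y + z)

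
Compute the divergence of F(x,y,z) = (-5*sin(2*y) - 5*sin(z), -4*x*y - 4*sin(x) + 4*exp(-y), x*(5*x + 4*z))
-4*exp(-y)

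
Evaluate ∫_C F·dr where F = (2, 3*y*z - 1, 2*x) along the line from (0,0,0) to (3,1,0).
5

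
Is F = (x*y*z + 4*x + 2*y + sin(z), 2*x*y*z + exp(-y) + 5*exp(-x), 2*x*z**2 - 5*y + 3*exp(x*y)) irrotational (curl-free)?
No, ∇×F = (-2*x*y + 3*x*exp(x*y) - 5, x*y - 3*y*exp(x*y) - 2*z**2 + cos(z), -x*z + 2*y*z - 2 - 5*exp(-x))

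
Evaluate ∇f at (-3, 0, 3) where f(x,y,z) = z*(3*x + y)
(9, 3, -9)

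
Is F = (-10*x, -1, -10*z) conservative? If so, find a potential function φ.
Yes, F is conservative. φ = -5*x**2 - y - 5*z**2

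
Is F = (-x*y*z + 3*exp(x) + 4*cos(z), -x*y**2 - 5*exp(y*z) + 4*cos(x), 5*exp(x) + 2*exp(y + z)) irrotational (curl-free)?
No, ∇×F = (5*y*exp(y*z) + 2*exp(y + z), -x*y - 5*exp(x) - 4*sin(z), x*z - y**2 - 4*sin(x))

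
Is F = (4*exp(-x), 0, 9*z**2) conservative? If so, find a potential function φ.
Yes, F is conservative. φ = 3*z**3 - 4*exp(-x)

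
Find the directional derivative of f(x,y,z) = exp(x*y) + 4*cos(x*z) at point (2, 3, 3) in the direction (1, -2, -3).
sqrt(14)*(-exp(6) + 12*sin(6))/14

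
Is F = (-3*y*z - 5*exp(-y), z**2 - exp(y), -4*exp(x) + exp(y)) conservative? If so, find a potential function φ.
No, ∇×F = (-2*z + exp(y), -3*y + 4*exp(x), 3*z - 5*exp(-y)) ≠ 0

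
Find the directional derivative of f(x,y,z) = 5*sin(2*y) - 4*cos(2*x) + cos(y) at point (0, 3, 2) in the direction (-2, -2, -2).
sqrt(3)*(-10*cos(6) + sin(3))/3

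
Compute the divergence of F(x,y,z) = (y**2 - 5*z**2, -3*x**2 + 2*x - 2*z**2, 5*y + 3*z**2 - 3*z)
6*z - 3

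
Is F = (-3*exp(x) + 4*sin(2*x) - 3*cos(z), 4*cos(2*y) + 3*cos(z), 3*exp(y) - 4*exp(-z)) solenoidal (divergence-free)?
No, ∇·F = -3*exp(x) - 8*sin(2*y) + 8*cos(2*x) + 4*exp(-z)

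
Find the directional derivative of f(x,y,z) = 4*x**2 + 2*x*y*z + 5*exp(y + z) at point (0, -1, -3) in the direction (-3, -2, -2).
2*sqrt(17)*(-9*exp(4) - 10)*exp(-4)/17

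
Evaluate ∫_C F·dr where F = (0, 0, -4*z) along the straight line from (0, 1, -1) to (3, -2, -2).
-6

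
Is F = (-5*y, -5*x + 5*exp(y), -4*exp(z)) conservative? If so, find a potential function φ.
Yes, F is conservative. φ = -5*x*y + 5*exp(y) - 4*exp(z)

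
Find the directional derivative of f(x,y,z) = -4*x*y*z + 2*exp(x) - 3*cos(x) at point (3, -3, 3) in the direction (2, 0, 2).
sqrt(2)*(3*sin(3)/2 + exp(3) + 36)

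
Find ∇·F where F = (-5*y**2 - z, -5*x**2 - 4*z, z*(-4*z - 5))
-8*z - 5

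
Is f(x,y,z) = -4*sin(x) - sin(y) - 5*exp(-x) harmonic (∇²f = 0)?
No, ∇²f = 4*sin(x) + sin(y) - 5*exp(-x)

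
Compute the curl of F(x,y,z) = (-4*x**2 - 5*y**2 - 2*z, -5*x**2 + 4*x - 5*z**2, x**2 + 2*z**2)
(10*z, -2*x - 2, -10*x + 10*y + 4)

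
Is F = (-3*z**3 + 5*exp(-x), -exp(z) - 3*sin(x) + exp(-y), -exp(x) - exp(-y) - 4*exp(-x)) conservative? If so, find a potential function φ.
No, ∇×F = (exp(z) + exp(-y), -9*z**2 + exp(x) - 4*exp(-x), -3*cos(x)) ≠ 0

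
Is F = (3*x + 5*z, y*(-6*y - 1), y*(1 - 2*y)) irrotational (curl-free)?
No, ∇×F = (1 - 4*y, 5, 0)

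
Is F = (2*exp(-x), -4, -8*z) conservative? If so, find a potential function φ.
Yes, F is conservative. φ = -4*y - 4*z**2 - 2*exp(-x)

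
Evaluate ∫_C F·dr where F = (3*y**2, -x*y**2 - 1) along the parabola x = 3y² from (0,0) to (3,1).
29/10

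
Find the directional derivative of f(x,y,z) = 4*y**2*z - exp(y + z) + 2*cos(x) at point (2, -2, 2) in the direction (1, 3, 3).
-2*sqrt(19)*(sin(2) + 27)/19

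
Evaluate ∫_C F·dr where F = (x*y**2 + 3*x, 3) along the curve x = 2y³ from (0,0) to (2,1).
21/2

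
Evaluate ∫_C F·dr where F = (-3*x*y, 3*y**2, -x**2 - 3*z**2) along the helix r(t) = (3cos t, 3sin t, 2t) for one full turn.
-64*pi**3 - 18*pi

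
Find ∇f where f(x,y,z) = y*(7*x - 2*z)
(7*y, 7*x - 2*z, -2*y)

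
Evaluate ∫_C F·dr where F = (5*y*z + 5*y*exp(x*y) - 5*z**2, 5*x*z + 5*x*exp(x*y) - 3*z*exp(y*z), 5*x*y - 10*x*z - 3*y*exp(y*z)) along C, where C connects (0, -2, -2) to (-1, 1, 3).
-3*exp(3) + 5*exp(-1) + 25 + 3*exp(4)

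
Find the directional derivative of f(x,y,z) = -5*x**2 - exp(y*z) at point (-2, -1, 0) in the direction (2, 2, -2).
19*sqrt(3)/3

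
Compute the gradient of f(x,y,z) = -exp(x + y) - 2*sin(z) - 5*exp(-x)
((5 - exp(2*x + y))*exp(-x), -exp(x + y), -2*cos(z))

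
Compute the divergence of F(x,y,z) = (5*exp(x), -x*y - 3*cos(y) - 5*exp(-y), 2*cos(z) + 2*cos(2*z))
-x + 5*exp(x) + 3*sin(y) - 2*sin(z) - 4*sin(2*z) + 5*exp(-y)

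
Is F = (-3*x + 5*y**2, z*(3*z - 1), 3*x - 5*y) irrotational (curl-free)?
No, ∇×F = (-6*z - 4, -3, -10*y)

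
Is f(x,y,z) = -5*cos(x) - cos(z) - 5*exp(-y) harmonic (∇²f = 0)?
No, ∇²f = 5*cos(x) + cos(z) - 5*exp(-y)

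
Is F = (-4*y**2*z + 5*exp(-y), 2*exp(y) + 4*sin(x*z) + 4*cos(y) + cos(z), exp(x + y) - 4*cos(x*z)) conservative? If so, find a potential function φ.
No, ∇×F = (-4*x*cos(x*z) + exp(x + y) + sin(z), -4*y**2 - 4*z*sin(x*z) - exp(x + y), 8*y*z + 4*z*cos(x*z) + 5*exp(-y)) ≠ 0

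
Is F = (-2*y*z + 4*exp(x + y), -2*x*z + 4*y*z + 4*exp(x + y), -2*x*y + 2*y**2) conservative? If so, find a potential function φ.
Yes, F is conservative. φ = -2*x*y*z + 2*y**2*z + 4*exp(x + y)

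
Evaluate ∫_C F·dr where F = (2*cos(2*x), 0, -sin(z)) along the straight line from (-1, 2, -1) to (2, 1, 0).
sin(4) - cos(1) + sin(2) + 1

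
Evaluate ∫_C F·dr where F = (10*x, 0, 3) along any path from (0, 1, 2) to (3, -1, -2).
33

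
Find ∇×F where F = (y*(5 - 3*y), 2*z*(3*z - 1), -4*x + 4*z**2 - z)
(2 - 12*z, 4, 6*y - 5)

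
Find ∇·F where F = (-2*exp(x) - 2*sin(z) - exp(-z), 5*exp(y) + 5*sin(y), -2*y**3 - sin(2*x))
-2*exp(x) + 5*exp(y) + 5*cos(y)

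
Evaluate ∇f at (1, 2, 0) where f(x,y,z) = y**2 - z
(0, 4, -1)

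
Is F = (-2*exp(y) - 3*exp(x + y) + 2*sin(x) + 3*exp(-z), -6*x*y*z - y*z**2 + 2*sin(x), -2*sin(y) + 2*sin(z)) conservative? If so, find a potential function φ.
No, ∇×F = (6*x*y + 2*y*z - 2*cos(y), -3*exp(-z), -6*y*z + 2*exp(y) + 3*exp(x + y) + 2*cos(x)) ≠ 0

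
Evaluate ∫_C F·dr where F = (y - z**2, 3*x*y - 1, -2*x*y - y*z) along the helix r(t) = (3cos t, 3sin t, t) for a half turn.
-15*pi/2 + 3*pi**2 + 42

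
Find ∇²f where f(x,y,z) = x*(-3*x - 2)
-6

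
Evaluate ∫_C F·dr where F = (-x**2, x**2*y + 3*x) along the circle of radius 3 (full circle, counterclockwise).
27*pi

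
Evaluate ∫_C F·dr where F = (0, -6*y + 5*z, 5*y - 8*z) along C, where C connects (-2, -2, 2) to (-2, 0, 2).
32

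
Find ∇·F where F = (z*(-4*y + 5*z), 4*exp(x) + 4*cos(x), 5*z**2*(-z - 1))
5*z*(-3*z - 2)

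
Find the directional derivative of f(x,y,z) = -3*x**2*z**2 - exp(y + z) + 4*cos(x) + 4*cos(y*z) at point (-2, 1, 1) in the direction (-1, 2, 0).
-2*sqrt(5)*(2*sin(2) + 4*sin(1) + 6 + exp(2))/5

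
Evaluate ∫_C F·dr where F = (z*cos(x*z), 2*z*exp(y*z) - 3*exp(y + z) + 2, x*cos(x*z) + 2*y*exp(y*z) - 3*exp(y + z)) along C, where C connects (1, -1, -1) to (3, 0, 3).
-3*exp(3) - 2*E + 3*exp(-2) + sin(9) + sin(1) + 4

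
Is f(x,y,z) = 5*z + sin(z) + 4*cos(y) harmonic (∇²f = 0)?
No, ∇²f = -sin(z) - 4*cos(y)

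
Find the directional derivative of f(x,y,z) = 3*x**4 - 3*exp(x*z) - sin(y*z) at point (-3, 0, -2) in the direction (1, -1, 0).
sqrt(2)*(-163 + 3*exp(6))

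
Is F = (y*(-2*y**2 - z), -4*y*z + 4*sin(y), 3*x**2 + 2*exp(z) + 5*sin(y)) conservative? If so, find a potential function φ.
No, ∇×F = (4*y + 5*cos(y), -6*x - y, 6*y**2 + z) ≠ 0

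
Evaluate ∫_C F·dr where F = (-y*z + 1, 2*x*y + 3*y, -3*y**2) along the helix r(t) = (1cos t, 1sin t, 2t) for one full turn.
2*pi*(-3 + pi)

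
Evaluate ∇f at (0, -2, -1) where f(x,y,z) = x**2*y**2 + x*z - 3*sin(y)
(-1, -3*cos(2), 0)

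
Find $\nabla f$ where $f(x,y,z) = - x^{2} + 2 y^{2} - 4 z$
(-2*x, 4*y, -4)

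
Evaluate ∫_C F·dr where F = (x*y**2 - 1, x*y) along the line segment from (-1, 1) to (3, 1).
0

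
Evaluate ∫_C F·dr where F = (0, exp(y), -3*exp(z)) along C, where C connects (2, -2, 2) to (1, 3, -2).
(-4 + (E + 3)*exp(4))*exp(-2)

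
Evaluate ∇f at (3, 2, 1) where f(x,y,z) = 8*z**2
(0, 0, 16)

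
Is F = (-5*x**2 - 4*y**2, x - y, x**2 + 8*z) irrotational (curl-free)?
No, ∇×F = (0, -2*x, 8*y + 1)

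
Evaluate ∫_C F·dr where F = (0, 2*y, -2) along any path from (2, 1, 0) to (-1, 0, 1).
-3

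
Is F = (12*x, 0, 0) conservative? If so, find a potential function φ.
Yes, F is conservative. φ = 6*x**2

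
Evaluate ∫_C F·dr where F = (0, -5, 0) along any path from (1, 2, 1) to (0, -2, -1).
20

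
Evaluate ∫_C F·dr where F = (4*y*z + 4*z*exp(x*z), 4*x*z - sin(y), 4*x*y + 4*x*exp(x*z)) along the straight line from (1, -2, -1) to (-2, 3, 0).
-4 - 4*exp(-1) + cos(3) - cos(2)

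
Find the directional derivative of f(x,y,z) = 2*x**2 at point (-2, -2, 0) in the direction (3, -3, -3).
-8*sqrt(3)/3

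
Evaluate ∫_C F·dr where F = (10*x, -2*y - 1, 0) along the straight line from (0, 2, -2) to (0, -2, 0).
4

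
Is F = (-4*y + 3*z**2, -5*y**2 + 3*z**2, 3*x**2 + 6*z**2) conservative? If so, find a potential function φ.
No, ∇×F = (-6*z, -6*x + 6*z, 4) ≠ 0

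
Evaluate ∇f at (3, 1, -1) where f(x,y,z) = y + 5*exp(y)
(0, 1 + 5*E, 0)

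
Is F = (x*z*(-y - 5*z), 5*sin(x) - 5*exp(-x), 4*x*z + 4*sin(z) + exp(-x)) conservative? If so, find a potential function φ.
No, ∇×F = (0, -x*y - 10*x*z - 4*z + exp(-x), x*z + 5*cos(x) + 5*exp(-x)) ≠ 0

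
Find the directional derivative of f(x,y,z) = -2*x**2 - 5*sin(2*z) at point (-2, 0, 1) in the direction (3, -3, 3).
2*sqrt(3)*(4 - 5*cos(2))/3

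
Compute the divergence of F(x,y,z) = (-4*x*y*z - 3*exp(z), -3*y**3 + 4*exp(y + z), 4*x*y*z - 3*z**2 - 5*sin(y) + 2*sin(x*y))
4*x*y - 9*y**2 - 4*y*z - 6*z + 4*exp(y + z)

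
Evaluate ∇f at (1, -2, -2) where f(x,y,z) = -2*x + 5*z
(-2, 0, 5)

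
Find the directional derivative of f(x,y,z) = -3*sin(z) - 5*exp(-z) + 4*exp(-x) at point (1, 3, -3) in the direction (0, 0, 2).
-3*cos(3) + 5*exp(3)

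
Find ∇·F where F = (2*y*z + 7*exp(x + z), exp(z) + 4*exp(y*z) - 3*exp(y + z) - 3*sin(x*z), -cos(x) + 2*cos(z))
4*z*exp(y*z) + 7*exp(x + z) - 3*exp(y + z) - 2*sin(z)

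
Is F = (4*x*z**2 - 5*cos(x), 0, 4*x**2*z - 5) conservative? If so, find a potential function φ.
Yes, F is conservative. φ = 2*x**2*z**2 - 5*z - 5*sin(x)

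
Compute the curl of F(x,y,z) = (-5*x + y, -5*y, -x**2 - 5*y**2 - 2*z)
(-10*y, 2*x, -1)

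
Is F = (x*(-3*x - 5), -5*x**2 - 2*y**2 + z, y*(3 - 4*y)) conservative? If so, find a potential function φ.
No, ∇×F = (2 - 8*y, 0, -10*x) ≠ 0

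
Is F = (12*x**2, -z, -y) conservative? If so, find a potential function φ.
Yes, F is conservative. φ = 4*x**3 - y*z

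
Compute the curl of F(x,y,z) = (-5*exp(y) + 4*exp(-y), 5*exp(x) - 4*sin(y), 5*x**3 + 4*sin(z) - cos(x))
(0, -15*x**2 - sin(x), 5*exp(x) + 5*exp(y) + 4*exp(-y))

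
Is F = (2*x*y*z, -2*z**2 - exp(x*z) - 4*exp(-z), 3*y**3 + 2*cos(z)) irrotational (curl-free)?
No, ∇×F = (x*exp(x*z) + 9*y**2 + 4*z - 4*exp(-z), 2*x*y, z*(-2*x - exp(x*z)))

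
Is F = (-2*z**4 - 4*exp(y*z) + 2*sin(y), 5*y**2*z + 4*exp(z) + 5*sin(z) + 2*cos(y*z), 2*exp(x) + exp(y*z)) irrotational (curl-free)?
No, ∇×F = (-5*y**2 + 2*y*sin(y*z) + z*exp(y*z) - 4*exp(z) - 5*cos(z), -4*y*exp(y*z) - 8*z**3 - 2*exp(x), 4*z*exp(y*z) - 2*cos(y))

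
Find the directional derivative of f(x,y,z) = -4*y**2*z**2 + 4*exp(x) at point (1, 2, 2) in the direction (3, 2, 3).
2*sqrt(22)*(-80 + 3*E)/11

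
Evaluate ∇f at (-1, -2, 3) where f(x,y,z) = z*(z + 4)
(0, 0, 10)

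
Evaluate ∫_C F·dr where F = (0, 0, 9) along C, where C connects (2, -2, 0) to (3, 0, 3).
27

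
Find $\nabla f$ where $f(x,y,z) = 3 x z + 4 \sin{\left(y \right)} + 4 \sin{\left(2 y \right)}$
(3*z, 4*cos(y) + 8*cos(2*y), 3*x)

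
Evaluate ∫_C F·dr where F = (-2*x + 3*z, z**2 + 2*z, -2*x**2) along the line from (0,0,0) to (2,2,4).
16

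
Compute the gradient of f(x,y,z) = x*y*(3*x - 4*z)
(2*y*(3*x - 2*z), x*(3*x - 4*z), -4*x*y)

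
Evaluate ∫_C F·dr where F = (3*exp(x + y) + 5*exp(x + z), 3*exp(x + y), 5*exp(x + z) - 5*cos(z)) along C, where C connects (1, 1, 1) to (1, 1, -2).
5*(E*(-exp(2) + sin(1) + sin(2)) + 1)*exp(-1)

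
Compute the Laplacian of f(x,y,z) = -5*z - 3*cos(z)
3*cos(z)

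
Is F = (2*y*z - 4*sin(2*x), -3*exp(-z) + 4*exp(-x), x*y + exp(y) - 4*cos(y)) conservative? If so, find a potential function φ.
No, ∇×F = (x + exp(y) + 4*sin(y) - 3*exp(-z), y, -2*z - 4*exp(-x)) ≠ 0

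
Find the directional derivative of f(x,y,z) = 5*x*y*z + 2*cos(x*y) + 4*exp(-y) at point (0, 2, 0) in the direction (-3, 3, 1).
-12*sqrt(19)*exp(-2)/19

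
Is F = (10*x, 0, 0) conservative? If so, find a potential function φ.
Yes, F is conservative. φ = 5*x**2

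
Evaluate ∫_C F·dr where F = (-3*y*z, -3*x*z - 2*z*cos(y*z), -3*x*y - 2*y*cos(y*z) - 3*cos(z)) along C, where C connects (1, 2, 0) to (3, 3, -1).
2*sin(3) + 3*sin(1) + 27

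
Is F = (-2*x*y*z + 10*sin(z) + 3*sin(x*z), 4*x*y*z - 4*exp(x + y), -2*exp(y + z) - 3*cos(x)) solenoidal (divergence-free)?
No, ∇·F = 4*x*z - 2*y*z + 3*z*cos(x*z) - 4*exp(x + y) - 2*exp(y + z)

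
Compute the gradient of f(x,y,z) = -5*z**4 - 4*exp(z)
(0, 0, -20*z**3 - 4*exp(z))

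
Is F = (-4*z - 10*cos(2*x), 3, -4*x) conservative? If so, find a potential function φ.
Yes, F is conservative. φ = -4*x*z + 3*y - 5*sin(2*x)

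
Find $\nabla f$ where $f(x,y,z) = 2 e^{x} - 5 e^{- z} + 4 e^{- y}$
(2*exp(x), -4*exp(-y), 5*exp(-z))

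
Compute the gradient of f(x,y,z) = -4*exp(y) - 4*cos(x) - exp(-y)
(4*sin(x), -4*exp(y) + exp(-y), 0)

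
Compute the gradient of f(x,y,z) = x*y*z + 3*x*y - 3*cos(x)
(y*z + 3*y + 3*sin(x), x*(z + 3), x*y)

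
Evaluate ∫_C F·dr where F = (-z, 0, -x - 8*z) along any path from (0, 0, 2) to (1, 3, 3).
-23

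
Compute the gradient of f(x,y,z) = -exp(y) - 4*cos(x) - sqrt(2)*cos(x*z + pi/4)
(sqrt(2)*z*sin(x*z + pi/4) + 4*sin(x), -exp(y), sqrt(2)*x*sin(x*z + pi/4))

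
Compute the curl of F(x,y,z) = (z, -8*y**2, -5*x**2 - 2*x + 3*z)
(0, 10*x + 3, 0)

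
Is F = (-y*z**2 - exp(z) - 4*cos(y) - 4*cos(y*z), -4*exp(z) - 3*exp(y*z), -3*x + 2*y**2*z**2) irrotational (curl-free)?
No, ∇×F = (4*y*z**2 + 3*y*exp(y*z) + 4*exp(z), -2*y*z + 4*y*sin(y*z) - exp(z) + 3, z**2 - 4*z*sin(y*z) - 4*sin(y))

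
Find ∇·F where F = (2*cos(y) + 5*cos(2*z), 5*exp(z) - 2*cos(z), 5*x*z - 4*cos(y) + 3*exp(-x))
5*x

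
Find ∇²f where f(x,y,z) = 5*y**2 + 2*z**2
14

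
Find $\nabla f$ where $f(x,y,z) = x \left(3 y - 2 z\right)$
(3*y - 2*z, 3*x, -2*x)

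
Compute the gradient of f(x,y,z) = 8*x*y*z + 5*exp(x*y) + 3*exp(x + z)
(8*y*z + 5*y*exp(x*y) + 3*exp(x + z), x*(8*z + 5*exp(x*y)), 8*x*y + 3*exp(x + z))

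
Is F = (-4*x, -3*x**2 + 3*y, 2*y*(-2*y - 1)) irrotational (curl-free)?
No, ∇×F = (-8*y - 2, 0, -6*x)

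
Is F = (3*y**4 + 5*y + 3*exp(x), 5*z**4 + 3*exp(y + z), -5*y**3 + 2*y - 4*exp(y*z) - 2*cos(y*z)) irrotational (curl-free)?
No, ∇×F = (-15*y**2 - 20*z**3 - 4*z*exp(y*z) + 2*z*sin(y*z) - 3*exp(y + z) + 2, 0, -12*y**3 - 5)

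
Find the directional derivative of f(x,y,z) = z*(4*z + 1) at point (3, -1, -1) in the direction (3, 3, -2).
7*sqrt(22)/11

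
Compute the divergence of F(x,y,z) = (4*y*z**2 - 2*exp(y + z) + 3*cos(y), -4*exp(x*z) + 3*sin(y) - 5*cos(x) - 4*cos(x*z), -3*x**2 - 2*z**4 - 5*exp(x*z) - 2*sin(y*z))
-5*x*exp(x*z) - 2*y*cos(y*z) - 8*z**3 + 3*cos(y)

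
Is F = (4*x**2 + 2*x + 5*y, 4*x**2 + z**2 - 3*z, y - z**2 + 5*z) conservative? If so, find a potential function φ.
No, ∇×F = (4 - 2*z, 0, 8*x - 5) ≠ 0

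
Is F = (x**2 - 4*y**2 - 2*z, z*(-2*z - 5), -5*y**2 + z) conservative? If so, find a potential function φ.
No, ∇×F = (-10*y + 4*z + 5, -2, 8*y) ≠ 0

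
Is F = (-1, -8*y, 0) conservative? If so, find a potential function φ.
Yes, F is conservative. φ = -x - 4*y**2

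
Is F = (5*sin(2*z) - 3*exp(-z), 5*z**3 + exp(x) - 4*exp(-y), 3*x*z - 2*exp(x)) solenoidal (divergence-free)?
No, ∇·F = 3*x + 4*exp(-y)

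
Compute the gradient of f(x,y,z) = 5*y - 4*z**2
(0, 5, -8*z)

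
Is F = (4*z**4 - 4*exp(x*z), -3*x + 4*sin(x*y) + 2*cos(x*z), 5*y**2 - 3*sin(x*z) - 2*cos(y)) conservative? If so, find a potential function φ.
No, ∇×F = (2*x*sin(x*z) + 10*y + 2*sin(y), -4*x*exp(x*z) + 16*z**3 + 3*z*cos(x*z), 4*y*cos(x*y) - 2*z*sin(x*z) - 3) ≠ 0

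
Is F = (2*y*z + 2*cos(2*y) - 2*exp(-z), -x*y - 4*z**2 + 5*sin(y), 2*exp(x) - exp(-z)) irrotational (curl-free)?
No, ∇×F = (8*z, 2*y - 2*exp(x) + 2*exp(-z), -y - 2*z + 4*sin(2*y))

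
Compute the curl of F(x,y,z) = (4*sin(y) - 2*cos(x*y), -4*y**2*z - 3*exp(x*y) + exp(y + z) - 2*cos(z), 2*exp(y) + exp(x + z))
(4*y**2 + 2*exp(y) - exp(y + z) - 2*sin(z), -exp(x + z), -2*x*sin(x*y) - 3*y*exp(x*y) - 4*cos(y))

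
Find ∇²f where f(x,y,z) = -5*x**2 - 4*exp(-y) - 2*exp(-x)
-10 - 4*exp(-y) - 2*exp(-x)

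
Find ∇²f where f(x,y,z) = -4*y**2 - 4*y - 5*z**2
-18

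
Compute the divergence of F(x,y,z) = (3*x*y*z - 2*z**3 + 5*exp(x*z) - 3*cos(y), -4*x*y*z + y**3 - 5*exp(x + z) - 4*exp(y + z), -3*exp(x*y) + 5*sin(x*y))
-4*x*z + 3*y**2 + 3*y*z + 5*z*exp(x*z) - 4*exp(y + z)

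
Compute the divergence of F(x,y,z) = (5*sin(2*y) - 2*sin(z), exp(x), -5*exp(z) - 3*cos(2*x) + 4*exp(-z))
-sinh(z) - 9*cosh(z)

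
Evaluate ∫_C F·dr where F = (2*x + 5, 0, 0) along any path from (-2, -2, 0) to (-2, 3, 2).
0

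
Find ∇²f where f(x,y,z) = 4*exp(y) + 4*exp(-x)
4*exp(y) + 4*exp(-x)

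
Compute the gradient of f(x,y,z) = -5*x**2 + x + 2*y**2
(1 - 10*x, 4*y, 0)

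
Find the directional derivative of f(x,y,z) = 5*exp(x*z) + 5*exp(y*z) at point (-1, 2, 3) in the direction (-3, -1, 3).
15*sqrt(19)*(-4 + exp(9))*exp(-3)/19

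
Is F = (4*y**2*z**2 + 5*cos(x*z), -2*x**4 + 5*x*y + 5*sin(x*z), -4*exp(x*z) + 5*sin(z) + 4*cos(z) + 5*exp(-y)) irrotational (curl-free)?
No, ∇×F = (-5*x*cos(x*z) - 5*exp(-y), -5*x*sin(x*z) + 8*y**2*z + 4*z*exp(x*z), -8*x**3 - 8*y*z**2 + 5*y + 5*z*cos(x*z))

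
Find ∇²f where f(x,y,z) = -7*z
0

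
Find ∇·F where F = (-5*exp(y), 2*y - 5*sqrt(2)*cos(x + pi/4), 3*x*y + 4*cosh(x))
2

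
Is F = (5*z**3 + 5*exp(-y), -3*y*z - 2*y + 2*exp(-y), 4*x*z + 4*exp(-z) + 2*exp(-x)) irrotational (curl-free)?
No, ∇×F = (3*y, 15*z**2 - 4*z + 2*exp(-x), 5*exp(-y))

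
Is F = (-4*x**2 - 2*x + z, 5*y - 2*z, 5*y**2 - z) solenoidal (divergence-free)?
No, ∇·F = 2 - 8*x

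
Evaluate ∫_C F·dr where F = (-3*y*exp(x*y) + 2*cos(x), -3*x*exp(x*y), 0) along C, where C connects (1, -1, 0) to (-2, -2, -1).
-3*exp(4) - 2*sin(2) - 2*sin(1) + 3*exp(-1)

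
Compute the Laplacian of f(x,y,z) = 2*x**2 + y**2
6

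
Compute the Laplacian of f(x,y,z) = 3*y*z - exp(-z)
-exp(-z)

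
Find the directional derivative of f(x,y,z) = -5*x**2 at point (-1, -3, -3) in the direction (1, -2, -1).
5*sqrt(6)/3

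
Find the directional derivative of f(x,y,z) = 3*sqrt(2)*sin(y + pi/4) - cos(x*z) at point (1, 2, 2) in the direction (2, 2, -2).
sqrt(3)*(-2*sin(2)/3 + cos(2))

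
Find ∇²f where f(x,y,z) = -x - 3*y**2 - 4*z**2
-14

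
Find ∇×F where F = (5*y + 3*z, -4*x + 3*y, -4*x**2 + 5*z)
(0, 8*x + 3, -9)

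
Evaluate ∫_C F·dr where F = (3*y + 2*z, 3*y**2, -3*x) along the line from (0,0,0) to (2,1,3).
1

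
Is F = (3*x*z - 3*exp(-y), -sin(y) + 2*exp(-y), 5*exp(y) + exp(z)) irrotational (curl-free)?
No, ∇×F = (5*exp(y), 3*x, -3*exp(-y))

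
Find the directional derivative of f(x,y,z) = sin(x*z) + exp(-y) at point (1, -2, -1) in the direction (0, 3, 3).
sqrt(2)*(-exp(2) + cos(1))/2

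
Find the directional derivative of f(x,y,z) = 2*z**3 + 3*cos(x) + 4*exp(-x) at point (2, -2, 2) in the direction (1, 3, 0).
-sqrt(10)*(4 + 3*exp(2)*sin(2))*exp(-2)/10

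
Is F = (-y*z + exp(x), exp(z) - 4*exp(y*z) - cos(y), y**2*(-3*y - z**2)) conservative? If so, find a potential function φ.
No, ∇×F = (-9*y**2 - 2*y*z**2 + 4*y*exp(y*z) - exp(z), -y, z) ≠ 0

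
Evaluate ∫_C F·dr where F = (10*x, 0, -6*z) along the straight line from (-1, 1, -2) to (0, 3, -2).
-5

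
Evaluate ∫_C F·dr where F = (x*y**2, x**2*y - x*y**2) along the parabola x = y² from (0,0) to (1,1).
3/10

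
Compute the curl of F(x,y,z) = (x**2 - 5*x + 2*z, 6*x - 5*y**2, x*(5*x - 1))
(0, 3 - 10*x, 6)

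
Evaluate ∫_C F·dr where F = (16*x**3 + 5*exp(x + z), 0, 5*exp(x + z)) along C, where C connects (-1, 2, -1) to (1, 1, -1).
5 - 5*exp(-2)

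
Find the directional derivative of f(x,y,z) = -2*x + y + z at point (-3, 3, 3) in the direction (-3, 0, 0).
2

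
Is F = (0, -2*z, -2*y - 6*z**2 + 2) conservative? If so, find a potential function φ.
Yes, F is conservative. φ = 2*z*(-y - z**2 + 1)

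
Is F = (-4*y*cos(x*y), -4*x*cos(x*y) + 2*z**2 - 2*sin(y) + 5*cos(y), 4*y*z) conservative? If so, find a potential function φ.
Yes, F is conservative. φ = 2*y*z**2 + 5*sin(y) - 4*sin(x*y) + 2*cos(y)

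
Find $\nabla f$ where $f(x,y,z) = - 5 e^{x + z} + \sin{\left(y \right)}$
(-5*exp(x + z), cos(y), -5*exp(x + z))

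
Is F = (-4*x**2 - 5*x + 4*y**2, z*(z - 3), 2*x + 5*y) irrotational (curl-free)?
No, ∇×F = (8 - 2*z, -2, -8*y)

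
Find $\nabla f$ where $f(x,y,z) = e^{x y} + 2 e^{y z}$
(y*exp(x*y), x*exp(x*y) + 2*z*exp(y*z), 2*y*exp(y*z))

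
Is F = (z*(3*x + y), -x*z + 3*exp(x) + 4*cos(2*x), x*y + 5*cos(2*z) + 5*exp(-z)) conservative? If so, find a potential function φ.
No, ∇×F = (2*x, 3*x, -2*z + 3*exp(x) - 8*sin(2*x)) ≠ 0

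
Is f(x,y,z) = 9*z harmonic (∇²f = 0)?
Yes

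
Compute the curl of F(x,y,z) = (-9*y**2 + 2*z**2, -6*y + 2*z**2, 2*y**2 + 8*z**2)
(4*y - 4*z, 4*z, 18*y)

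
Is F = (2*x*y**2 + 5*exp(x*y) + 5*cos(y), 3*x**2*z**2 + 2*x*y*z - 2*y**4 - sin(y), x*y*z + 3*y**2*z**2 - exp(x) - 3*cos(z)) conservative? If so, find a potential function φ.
No, ∇×F = (-6*x**2*z - 2*x*y + x*z + 6*y*z**2, -y*z + exp(x), -4*x*y + 6*x*z**2 - 5*x*exp(x*y) + 2*y*z + 5*sin(y)) ≠ 0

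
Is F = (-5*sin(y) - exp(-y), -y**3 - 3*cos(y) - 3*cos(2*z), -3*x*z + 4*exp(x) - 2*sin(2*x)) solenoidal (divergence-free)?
No, ∇·F = -3*x - 3*y**2 + 3*sin(y)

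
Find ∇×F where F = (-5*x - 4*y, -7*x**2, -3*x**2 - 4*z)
(0, 6*x, 4 - 14*x)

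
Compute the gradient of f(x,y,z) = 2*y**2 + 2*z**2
(0, 4*y, 4*z)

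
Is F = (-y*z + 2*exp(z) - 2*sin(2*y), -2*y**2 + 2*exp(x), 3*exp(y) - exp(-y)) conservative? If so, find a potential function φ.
No, ∇×F = (3*exp(y) + exp(-y), -y + 2*exp(z), z + 2*exp(x) + 4*cos(2*y)) ≠ 0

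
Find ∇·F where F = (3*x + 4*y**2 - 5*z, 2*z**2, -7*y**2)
3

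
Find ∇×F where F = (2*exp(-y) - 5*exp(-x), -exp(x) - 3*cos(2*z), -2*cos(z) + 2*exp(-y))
(-6*sin(2*z) - 2*exp(-y), 0, -exp(x) + 2*exp(-y))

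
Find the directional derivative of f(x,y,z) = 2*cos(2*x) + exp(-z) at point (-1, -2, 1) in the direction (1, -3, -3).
sqrt(19)*(3 + 4*E*sin(2))*exp(-1)/19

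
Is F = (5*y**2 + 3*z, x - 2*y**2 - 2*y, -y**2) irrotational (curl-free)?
No, ∇×F = (-2*y, 3, 1 - 10*y)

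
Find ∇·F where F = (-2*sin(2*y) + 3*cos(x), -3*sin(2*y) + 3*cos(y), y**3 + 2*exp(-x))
-3*sin(x) - 3*sin(y) - 6*cos(2*y)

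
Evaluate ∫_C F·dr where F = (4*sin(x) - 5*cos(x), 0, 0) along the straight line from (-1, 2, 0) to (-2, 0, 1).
-5*sin(1) - 4*cos(2) + 4*cos(1) + 5*sin(2)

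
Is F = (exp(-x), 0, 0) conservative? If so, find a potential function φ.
Yes, F is conservative. φ = -exp(-x)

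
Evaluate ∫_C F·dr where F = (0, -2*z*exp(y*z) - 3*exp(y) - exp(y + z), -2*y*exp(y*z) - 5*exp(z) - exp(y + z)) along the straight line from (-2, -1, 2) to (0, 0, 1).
-5*E - 5 + 2*exp(-2) + 3*exp(-1) + 5*exp(2)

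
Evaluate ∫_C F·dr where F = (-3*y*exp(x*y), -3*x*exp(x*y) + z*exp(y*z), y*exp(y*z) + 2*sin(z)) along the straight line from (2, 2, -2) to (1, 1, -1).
-3*E - 2*cos(1) + 2*cos(2) - exp(-4) + exp(-1) + 3*exp(4)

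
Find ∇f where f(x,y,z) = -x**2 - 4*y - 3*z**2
(-2*x, -4, -6*z)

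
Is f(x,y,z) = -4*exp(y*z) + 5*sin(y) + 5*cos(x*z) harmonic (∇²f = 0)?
No, ∇²f = -5*x**2*cos(x*z) - 4*y**2*exp(y*z) - 4*z**2*exp(y*z) - 5*z**2*cos(x*z) - 5*sin(y)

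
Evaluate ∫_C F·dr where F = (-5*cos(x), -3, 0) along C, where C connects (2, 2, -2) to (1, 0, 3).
-5*sin(1) + 5*sin(2) + 6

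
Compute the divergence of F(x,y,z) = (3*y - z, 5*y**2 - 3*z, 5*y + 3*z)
10*y + 3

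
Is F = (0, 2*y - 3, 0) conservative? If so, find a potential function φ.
Yes, F is conservative. φ = y*(y - 3)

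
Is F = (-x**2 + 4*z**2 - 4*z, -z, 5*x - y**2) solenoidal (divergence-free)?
No, ∇·F = -2*x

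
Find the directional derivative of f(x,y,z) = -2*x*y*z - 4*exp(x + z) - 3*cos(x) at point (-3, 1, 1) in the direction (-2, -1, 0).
2*sqrt(5)*(-exp(2) + 3*exp(2)*sin(3) + 4)*exp(-2)/5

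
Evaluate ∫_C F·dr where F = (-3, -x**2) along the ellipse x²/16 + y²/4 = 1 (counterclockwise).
0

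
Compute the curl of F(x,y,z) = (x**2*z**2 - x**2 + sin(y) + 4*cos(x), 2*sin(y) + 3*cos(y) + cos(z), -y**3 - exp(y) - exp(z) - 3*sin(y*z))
(-3*y**2 - 3*z*cos(y*z) - exp(y) + sin(z), 2*x**2*z, -cos(y))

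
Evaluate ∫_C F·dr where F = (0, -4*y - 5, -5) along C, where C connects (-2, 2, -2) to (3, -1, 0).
11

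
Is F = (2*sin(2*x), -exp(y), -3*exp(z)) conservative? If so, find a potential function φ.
Yes, F is conservative. φ = -exp(y) - 3*exp(z) - cos(2*x)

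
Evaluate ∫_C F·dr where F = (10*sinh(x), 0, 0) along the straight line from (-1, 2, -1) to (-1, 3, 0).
0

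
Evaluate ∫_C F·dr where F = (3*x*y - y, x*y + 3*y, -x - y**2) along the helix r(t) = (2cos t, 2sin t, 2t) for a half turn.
16/3 - 2*pi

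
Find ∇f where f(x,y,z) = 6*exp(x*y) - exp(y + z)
(6*y*exp(x*y), 6*x*exp(x*y) - exp(y + z), -exp(y + z))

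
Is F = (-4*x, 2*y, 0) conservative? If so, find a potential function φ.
Yes, F is conservative. φ = -2*x**2 + y**2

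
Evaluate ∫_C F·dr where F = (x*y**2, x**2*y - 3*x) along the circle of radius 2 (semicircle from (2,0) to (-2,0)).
-6*pi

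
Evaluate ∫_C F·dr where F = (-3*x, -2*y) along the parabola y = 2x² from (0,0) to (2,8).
-70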